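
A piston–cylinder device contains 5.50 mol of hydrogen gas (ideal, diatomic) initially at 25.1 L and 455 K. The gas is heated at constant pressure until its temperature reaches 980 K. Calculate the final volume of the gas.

54.1 L

P₁ = nRT₁/V₁ = 5.50×8.314×455/25.1 = 829 kPa.
Isobaric: P stays 829 kPa; V/T = const ⇒ T₂ = 980 K, V₂ = 54.1 L.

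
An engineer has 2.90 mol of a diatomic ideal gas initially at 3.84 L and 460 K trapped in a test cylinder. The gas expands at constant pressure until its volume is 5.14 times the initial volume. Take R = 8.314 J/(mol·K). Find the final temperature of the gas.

2360 K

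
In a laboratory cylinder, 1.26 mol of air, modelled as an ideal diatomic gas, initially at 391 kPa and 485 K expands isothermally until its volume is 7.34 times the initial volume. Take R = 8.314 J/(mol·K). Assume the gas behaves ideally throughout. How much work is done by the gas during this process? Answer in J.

V₁ = nRT₁/P₁ = 1.26×8.314×485/391 = 13.0 L.
Isothermal: T stays 485 K; PV = const ⇒ V₂ = 95.4 L, P₂ = 53.3 kPa.
W = nRT ln(V₂/V₁) = 1.26×8.314×485×ln(7.34) = 10100 J.

10100 J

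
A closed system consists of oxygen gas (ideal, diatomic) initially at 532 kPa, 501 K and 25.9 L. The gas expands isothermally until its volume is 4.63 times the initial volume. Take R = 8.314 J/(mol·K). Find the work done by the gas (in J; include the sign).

n = P₁V₁/(RT₁) = 532×25.9/(8.314×501) = 3.31 mol.
Isothermal: T stays 501 K; PV = const ⇒ V₂ = 120 L, P₂ = 115 kPa.
W = nRT ln(V₂/V₁) = 3.31×8.314×501×ln(4.63) = 21100 J.

21100 J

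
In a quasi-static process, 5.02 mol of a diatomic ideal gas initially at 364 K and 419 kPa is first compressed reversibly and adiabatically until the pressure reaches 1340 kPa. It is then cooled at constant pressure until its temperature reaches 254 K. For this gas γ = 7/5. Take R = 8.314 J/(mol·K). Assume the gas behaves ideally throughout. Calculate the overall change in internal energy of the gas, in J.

-11500 J

V₁ = nRT₁/P₁ = 5.02×8.314×364/419 = 36.3 L.
Step 1 — Adiabatic: T₂/T₁ = (P₂/P₁)^((γ−1)/γ) ⇒ T₂ = 364×(3.20)^0.286 = 507 K; V₂ = 15.8 L.
ΔU = nCvΔT = 5.02×20.8×(507−364) = 15000 J.
Q = 0 for an adiabatic process, so W = −ΔU = -15000 J.
State after step 1: P = 1340 kPa, V = 15.8 L, T = 507 K.
Step 2 — Isobaric: P stays 1340 kPa; V/T = const ⇒ T₂ = 254 K, V₂ = 7.91 L.
W = PΔV = 1340×(7.91−15.8) kPa·L = -10600 J.
ΔU = nCvΔT = 5.02×20.8×(254−507) = -26400 J.
Q = ΔU + W = nCpΔT = -37000 J.
Net over both steps: W = -25500 J, Q = -37000 J, ΔU = -11500 J.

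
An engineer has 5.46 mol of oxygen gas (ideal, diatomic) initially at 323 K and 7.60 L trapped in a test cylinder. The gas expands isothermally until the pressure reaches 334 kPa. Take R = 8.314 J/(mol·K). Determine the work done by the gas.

25700 J

P₁ = nRT₁/V₁ = 5.46×8.314×323/7.60 = 1930 kPa.
Isothermal: T stays 323 K; PV = const ⇒ V₂ = 43.9 L, P₂ = 334 kPa.
W = nRT ln(V₂/V₁) = 5.46×8.314×323×ln(5.78) = 25700 J.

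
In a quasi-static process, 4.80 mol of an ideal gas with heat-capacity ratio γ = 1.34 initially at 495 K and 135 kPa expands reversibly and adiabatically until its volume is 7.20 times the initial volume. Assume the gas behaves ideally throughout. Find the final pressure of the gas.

9.58 kPa

V₁ = nRT₁/P₁ = 4.80×8.314×495/135 = 146 L.
Adiabatic: TV^(γ−1) = const ⇒ T₂ = 495×(0.139)^0.340 = 253 K; PV^γ = const ⇒ P₂ = 9.58 kPa.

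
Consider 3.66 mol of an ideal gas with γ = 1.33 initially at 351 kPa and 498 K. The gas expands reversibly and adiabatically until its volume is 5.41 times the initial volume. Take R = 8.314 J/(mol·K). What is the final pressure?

V₁ = nRT₁/P₁ = 3.66×8.314×498/351 = 43.2 L.
Adiabatic: TV^(γ−1) = const ⇒ T₂ = 498×(0.185)^0.330 = 285 K; PV^γ = const ⇒ P₂ = 37.2 kPa.

37.2 kPa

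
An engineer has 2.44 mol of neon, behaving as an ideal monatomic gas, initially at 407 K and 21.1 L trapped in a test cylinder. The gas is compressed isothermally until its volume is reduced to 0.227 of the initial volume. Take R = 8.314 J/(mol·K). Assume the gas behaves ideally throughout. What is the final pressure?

P₁ = nRT₁/V₁ = 2.44×8.314×407/21.1 = 391 kPa.
Isothermal: T stays 407 K; PV = const ⇒ V₂ = 4.79 L, P₂ = 1720 kPa.

1720 kPa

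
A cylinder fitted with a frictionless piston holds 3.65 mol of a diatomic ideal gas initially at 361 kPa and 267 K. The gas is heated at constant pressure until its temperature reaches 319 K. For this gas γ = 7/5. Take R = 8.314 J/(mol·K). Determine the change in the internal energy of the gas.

3940 J

V₁ = nRT₁/P₁ = 3.65×8.314×267/361 = 22.4 L.
Isobaric: P stays 361 kPa; V/T = const ⇒ T₂ = 319 K, V₂ = 26.8 L.
For an ideal gas ΔU = nCvΔT with Cv = (5/2)R = 20.8 J/(mol·K).
ΔU = 3.65×20.8×(319−267) = 3940 J.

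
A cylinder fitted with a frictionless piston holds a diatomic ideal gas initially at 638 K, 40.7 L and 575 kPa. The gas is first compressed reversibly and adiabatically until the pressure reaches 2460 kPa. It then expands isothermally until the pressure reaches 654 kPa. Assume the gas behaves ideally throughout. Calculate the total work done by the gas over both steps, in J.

16800 J

n = P₁V₁/(RT₁) = 575×40.7/(8.314×638) = 4.41 mol.
Step 1 — Adiabatic: T₂/T₁ = (P₂/P₁)^((γ−1)/γ) ⇒ T₂ = 638×(4.28)^0.286 = 966 K; V₂ = 14.4 L.
ΔU = nCvΔT = 4.41×20.8×(966−638) = 30100 J.
Q = 0 for an adiabatic process, so W = −ΔU = -30100 J.
State after step 1: P = 2460 kPa, V = 14.4 L, T = 966 K.
Step 2 — Isothermal: T stays 966 K; PV = const ⇒ V₂ = 54.2 L, P₂ = 654 kPa.
ΔU = 0 (ideal gas, T constant).
W = nRT ln(V₂/V₁) = 4.41×8.314×966×ln(3.76) = 47000 J.
Q = ΔU + W = 47000 J.
Net over both steps: W = 16800 J, Q = 47000 J, ΔU = 30100 J.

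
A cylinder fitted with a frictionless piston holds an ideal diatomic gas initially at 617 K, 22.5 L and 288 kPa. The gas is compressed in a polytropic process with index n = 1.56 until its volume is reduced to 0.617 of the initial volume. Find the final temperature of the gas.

Polytropic n=1.56: T₂ = T₁(V₁/V₂)^(n−1) = 617×(1.62)^0.56 = 809 K; P₂ = P₁(V₁/V₂)^n = 612 kPa.

809 K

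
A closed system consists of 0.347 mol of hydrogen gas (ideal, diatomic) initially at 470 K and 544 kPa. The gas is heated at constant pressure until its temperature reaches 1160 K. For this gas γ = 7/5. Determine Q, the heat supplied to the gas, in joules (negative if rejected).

V₁ = nRT₁/P₁ = 0.347×8.314×470/544 = 2.49 L.
Isobaric: P stays 544 kPa; V/T = const ⇒ T₂ = 1160 K, V₂ = 6.15 L.
W = PΔV = 544×(6.15−2.49) kPa·L = 1990 J.
ΔU = nCvΔT = 0.347×20.8×(1160−470) = 4980 J.
Q = ΔU + W = nCpΔT = 6970 J.

6970 J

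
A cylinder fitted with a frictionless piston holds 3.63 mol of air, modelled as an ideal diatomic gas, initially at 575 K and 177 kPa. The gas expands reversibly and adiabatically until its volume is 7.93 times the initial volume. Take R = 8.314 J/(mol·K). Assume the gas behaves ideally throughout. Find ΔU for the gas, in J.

-24400 J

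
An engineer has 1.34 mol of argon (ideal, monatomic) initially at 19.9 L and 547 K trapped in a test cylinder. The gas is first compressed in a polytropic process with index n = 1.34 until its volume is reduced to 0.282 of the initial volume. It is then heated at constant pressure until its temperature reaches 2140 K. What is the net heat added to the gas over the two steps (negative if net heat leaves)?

P₁ = nRT₁/V₁ = 1.34×8.314×547/19.9 = 306 kPa.
Step 1 — Polytropic n=1.34: T₂ = T₁(V₁/V₂)^(n−1) = 547×(3.55)^0.34 = 841 K; P₂ = P₁(V₁/V₂)^n = 1670 kPa.
W = (P₁V₁−P₂V₂)/(n−1) = (306×19.9−1670×5.61)/0.34 = -9640 J.
ΔU = nCvΔT = 1.34×12.5×(841−547) = 4920 J.
Q = ΔU + W = -4720 J.
State after step 1: P = 1670 kPa, V = 5.61 L, T = 841 K.
Step 2 — Isobaric: P stays 1670 kPa; V/T = const ⇒ T₂ = 2140 K, V₂ = 14.3 L.
W = PΔV = 1670×(14.3−5.61) kPa·L = 14500 J.
ΔU = nCvΔT = 1.34×12.5×(2140−841) = 21700 J.
Q = ΔU + W = nCpΔT = 36200 J.
Net over both steps: W = 4830 J, Q = 31500 J, ΔU = 26600 J.

31500 J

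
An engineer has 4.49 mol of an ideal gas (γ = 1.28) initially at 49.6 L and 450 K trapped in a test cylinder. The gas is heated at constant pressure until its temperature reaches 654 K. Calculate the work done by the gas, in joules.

7620 J

P₁ = nRT₁/V₁ = 4.49×8.314×450/49.6 = 339 kPa.
Isobaric: P stays 339 kPa; V/T = const ⇒ T₂ = 654 K, V₂ = 72.1 L.
W = PΔV = 339×(72.1−49.6) kPa·L = 7620 J.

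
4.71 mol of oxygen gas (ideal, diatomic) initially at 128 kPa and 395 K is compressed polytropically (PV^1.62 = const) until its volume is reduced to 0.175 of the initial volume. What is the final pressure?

V₁ = nRT₁/P₁ = 4.71×8.314×395/128 = 121 L.
Polytropic n=1.62: T₂ = T₁(V₁/V₂)^(n−1) = 395×(5.71)^0.62 = 1160 K; P₂ = P₁(V₁/V₂)^n = 2160 kPa.

2160 kPa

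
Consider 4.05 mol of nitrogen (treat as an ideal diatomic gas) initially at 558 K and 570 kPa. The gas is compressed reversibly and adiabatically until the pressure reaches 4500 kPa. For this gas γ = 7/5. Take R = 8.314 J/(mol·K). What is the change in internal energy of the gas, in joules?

37800 J

V₁ = nRT₁/P₁ = 4.05×8.314×558/570 = 33.0 L.
Adiabatic: T₂/T₁ = (P₂/P₁)^((γ−1)/γ) ⇒ T₂ = 558×(7.89)^0.286 = 1010 K; V₂ = 7.53 L.
For an ideal gas ΔU = nCvΔT with Cv = (5/2)R = 20.8 J/(mol·K).
ΔU = 4.05×20.8×(1010−558) = 37800 J.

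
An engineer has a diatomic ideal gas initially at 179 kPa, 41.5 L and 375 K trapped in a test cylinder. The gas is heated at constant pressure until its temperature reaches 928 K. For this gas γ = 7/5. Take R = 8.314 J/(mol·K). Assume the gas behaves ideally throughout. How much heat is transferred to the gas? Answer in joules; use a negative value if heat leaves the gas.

38300 J

n = P₁V₁/(RT₁) = 179×41.5/(8.314×375) = 2.38 mol.
Isobaric: P stays 179 kPa; V/T = const ⇒ T₂ = 928 K, V₂ = 103 L.
W = PΔV = 179×(103−41.5) kPa·L = 11000 J.
ΔU = nCvΔT = 2.38×20.8×(928−375) = 27400 J.
Q = ΔU + W = nCpΔT = 38300 J.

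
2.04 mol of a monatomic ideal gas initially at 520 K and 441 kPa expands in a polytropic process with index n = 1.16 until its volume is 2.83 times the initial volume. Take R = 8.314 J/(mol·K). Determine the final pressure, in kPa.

132 kPa

V₁ = nRT₁/P₁ = 2.04×8.314×520/441 = 20.0 L.
Polytropic n=1.16: T₂ = T₁(V₁/V₂)^(n−1) = 520×(0.353)^0.16 = 440 K; P₂ = P₁(V₁/V₂)^n = 132 kPa.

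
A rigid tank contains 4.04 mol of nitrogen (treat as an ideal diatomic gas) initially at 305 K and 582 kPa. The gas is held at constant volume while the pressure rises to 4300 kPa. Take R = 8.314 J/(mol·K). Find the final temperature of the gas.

V₁ = nRT₁/P₁ = 4.04×8.314×305/582 = 17.6 L.
Isochoric: V stays 17.6 L; P/T = const ⇒ T₂ = 2250 K, P₂ = 4300 kPa.

2250 K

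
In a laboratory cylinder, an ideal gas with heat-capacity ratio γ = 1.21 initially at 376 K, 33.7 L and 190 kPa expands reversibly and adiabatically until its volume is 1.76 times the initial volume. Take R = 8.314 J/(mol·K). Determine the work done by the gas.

3410 J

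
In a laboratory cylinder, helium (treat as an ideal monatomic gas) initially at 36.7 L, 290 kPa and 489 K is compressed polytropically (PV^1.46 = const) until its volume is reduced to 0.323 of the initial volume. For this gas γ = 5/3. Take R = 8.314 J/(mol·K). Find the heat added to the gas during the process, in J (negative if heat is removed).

-4890 J

n = P₁V₁/(RT₁) = 290×36.7/(8.314×489) = 2.62 mol.
Polytropic n=1.46: T₂ = T₁(V₁/V₂)^(n−1) = 489×(3.10)^0.46 = 822 K; P₂ = P₁(V₁/V₂)^n = 1510 kPa.
W = (P₁V₁−P₂V₂)/(n−1) = (290×36.7−1510×11.9)/0.46 = -15800 J.
ΔU = nCvΔT = 2.62×12.5×(822−489) = 10900 J.
Q = ΔU + W = -4890 J.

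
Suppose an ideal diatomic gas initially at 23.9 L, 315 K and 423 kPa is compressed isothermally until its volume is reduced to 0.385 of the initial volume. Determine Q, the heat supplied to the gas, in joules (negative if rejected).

-9650 J

n = P₁V₁/(RT₁) = 423×23.9/(8.314×315) = 3.86 mol.
Isothermal: T stays 315 K; PV = const ⇒ V₂ = 9.20 L, P₂ = 1100 kPa.
ΔU = 0 (ideal gas, T constant).
W = nRT ln(V₂/V₁) = 3.86×8.314×315×ln(0.385) = -9650 J.
Q = ΔU + W = -9650 J.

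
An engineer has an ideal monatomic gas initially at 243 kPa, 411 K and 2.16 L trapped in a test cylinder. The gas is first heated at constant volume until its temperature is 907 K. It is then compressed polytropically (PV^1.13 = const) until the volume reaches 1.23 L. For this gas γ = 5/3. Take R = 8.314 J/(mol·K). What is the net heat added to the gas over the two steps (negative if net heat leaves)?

405 J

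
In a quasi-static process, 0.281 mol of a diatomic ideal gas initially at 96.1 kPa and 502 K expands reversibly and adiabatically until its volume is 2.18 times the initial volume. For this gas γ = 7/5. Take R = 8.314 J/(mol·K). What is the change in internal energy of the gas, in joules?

-785 J

V₁ = nRT₁/P₁ = 0.281×8.314×502/96.1 = 12.2 L.
Adiabatic: TV^(γ−1) = const ⇒ T₂ = 502×(0.459)^0.400 = 368 K; PV^γ = const ⇒ P₂ = 32.3 kPa.
For an ideal gas ΔU = nCvΔT with Cv = (5/2)R = 20.8 J/(mol·K).
ΔU = 0.281×20.8×(368−502) = -785 J.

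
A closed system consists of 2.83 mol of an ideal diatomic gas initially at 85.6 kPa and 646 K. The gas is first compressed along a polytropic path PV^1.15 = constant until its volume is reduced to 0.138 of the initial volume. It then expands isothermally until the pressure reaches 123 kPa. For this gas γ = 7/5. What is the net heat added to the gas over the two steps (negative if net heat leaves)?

V₁ = nRT₁/P₁ = 2.83×8.314×646/85.6 = 178 L.
Step 1 — Polytropic n=1.15: T₂ = T₁(V₁/V₂)^(n−1) = 646×(7.25)^0.15 = 869 K; P₂ = P₁(V₁/V₂)^n = 835 kPa.
W = (P₁V₁−P₂V₂)/(n−1) = (85.6×178−835×24.5)/0.15 = -35100 J.
ΔU = nCvΔT = 2.83×20.8×(869−646) = 13100 J.
Q = ΔU + W = -21900 J.
State after step 1: P = 835 kPa, V = 24.5 L, T = 869 K.
Step 2 — Isothermal: T stays 869 K; PV = const ⇒ V₂ = 166 L, P₂ = 123 kPa.
ΔU = 0 (ideal gas, T constant).
W = nRT ln(V₂/V₁) = 2.83×8.314×869×ln(6.79) = 39200 J.
Q = ΔU + W = 39200 J.
Net over both steps: W = 4130 J, Q = 17300 J, ΔU = 13100 J.

17300 J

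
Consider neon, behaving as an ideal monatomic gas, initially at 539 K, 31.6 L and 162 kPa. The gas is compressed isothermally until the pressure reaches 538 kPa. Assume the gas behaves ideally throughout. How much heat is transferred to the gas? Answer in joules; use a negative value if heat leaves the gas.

-6140 J

n = P₁V₁/(RT₁) = 162×31.6/(8.314×539) = 1.14 mol.
Isothermal: T stays 539 K; PV = const ⇒ V₂ = 9.52 L, P₂ = 538 kPa.
ΔU = 0 (ideal gas, T constant).
W = nRT ln(V₂/V₁) = 1.14×8.314×539×ln(0.301) = -6140 J.
Q = ΔU + W = -6140 J.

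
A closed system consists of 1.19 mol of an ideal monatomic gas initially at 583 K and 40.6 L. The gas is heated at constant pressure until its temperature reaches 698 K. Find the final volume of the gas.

P₁ = nRT₁/V₁ = 1.19×8.314×583/40.6 = 142 kPa.
Isobaric: P stays 142 kPa; V/T = const ⇒ T₂ = 698 K, V₂ = 48.6 L.

48.6 L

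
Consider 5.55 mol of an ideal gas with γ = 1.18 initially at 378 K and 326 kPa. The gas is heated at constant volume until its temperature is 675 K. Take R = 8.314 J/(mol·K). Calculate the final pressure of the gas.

582 kPa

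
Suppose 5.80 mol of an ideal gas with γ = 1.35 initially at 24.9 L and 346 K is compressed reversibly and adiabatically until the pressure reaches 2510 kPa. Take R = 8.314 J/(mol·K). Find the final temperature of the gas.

P₁ = nRT₁/V₁ = 5.80×8.314×346/24.9 = 670 kPa.
Adiabatic: T₂/T₁ = (P₂/P₁)^((γ−1)/γ) ⇒ T₂ = 346×(3.75)^0.259 = 487 K; V₂ = 9.36 L.

487 K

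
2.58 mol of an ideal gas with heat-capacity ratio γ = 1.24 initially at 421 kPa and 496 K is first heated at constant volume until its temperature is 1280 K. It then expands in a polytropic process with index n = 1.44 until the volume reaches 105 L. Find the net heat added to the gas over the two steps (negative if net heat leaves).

V₁ = nRT₁/P₁ = 2.58×8.314×496/421 = 25.3 L.
Step 1 — Isochoric: V stays 25.3 L; P/T = const ⇒ T₂ = 1280 K, P₂ = 1090 kPa.
W = 0 (no volume change).
ΔU = nCvΔT = 2.58×34.6×(1280−496) = 70100 J.
Q = ΔU = 70100 J.
State after step 1: P = 1090 kPa, V = 25.3 L, T = 1280 K.
Step 2 — Polytropic n=1.44: T₂ = T₁(V₁/V₂)^(n−1) = 1280×(0.241)^0.44 = 684 K; P₂ = P₁(V₁/V₂)^n = 140 kPa.
W = (P₁V₁−P₂V₂)/(n−1) = (1090×25.3−140×105)/0.44 = 29100 J.
ΔU = nCvΔT = 2.58×34.6×(684−1280) = -53300 J.
Q = ΔU + W = -24200 J.
Net over both steps: W = 29100 J, Q = 45900 J, ΔU = 16800 J.

45900 J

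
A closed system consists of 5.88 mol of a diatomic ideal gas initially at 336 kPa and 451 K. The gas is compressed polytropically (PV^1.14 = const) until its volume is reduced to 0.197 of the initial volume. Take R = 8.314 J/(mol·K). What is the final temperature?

V₁ = nRT₁/P₁ = 5.88×8.314×451/336 = 65.6 L.
Polytropic n=1.14: T₂ = T₁(V₁/V₂)^(n−1) = 451×(5.08)^0.14 = 566 K; P₂ = P₁(V₁/V₂)^n = 2140 kPa.

566 K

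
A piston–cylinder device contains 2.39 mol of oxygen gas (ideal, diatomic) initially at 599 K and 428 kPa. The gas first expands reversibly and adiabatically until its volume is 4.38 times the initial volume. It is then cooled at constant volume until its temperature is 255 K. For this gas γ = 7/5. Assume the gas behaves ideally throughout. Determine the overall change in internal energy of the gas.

-17100 J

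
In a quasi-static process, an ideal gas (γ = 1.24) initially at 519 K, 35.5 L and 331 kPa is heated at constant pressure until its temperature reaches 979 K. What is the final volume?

67.0 L

Isobaric: P stays 331 kPa; V/T = const ⇒ T₂ = 979 K, V₂ = 67.0 L.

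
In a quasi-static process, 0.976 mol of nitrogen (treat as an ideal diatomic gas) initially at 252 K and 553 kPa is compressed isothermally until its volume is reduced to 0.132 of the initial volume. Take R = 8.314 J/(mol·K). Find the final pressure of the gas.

V₁ = nRT₁/P₁ = 0.976×8.314×252/553 = 3.70 L.
Isothermal: T stays 252 K; PV = const ⇒ V₂ = 0.488 L, P₂ = 4190 kPa.

4190 kPa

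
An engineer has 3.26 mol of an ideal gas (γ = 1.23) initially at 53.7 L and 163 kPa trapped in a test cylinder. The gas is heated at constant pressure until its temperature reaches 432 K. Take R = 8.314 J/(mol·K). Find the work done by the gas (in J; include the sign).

2960 J

T₁ = P₁V₁/(nR) = 163×53.7/(3.26×8.314) = 323 K.
Isobaric: P stays 163 kPa; V/T = const ⇒ T₂ = 432 K, V₂ = 71.8 L.
W = PΔV = 163×(71.8−53.7) kPa·L = 2960 J.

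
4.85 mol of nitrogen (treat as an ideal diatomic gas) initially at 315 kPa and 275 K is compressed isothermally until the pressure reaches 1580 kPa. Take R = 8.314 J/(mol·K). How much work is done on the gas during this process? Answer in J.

17900 J

V₁ = nRT₁/P₁ = 4.85×8.314×275/315 = 35.2 L.
Isothermal: T stays 275 K; PV = const ⇒ V₂ = 7.02 L, P₂ = 1580 kPa.
W = nRT ln(V₂/V₁) = 4.85×8.314×275×ln(0.199) = -17900 J.
Work done on the gas = −W_by = 17900 J.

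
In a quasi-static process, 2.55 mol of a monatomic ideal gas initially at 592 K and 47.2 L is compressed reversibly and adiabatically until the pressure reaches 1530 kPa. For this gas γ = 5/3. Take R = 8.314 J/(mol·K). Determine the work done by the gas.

-19100 J

P₁ = nRT₁/V₁ = 2.55×8.314×592/47.2 = 266 kPa.
Adiabatic: T₂/T₁ = (P₂/P₁)^((γ−1)/γ) ⇒ T₂ = 592×(5.75)^0.400 = 1190 K; V₂ = 16.5 L.
ΔU = nCvΔT = 2.55×12.5×(1190−592) = 19100 J.
Q = 0 for an adiabatic process, so W = −ΔU = -19100 J.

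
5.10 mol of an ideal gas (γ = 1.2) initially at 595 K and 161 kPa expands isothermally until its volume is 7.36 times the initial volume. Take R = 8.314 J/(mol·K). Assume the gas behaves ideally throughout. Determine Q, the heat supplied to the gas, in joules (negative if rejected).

V₁ = nRT₁/P₁ = 5.10×8.314×595/161 = 157 L.
Isothermal: T stays 595 K; PV = const ⇒ V₂ = 1150 L, P₂ = 21.9 kPa.
ΔU = 0 (ideal gas, T constant).
W = nRT ln(V₂/V₁) = 5.10×8.314×595×ln(7.36) = 50400 J.
Q = ΔU + W = 50400 J.

50400 J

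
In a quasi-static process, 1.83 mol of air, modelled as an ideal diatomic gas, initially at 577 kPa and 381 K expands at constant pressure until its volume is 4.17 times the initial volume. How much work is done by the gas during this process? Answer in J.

V₁ = nRT₁/P₁ = 1.83×8.314×381/577 = 10.0 L.
Isobaric: P stays 577 kPa; V/T = const ⇒ T₂ = 1590 K, V₂ = 41.9 L.
W = PΔV = 577×(41.9−10.0) kPa·L = 18400 J.

18400 J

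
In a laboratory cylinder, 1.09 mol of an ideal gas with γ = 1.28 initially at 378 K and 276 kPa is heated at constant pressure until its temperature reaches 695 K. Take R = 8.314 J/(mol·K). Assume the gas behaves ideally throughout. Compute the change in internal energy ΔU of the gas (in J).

10300 J

V₁ = nRT₁/P₁ = 1.09×8.314×378/276 = 12.4 L.
Isobaric: P stays 276 kPa; V/T = const ⇒ T₂ = 695 K, V₂ = 22.8 L.
For an ideal gas ΔU = nCvΔT with Cv = R/(γ−1) = 29.7 J/(mol·K).
ΔU = 1.09×29.7×(695−378) = 10300 J.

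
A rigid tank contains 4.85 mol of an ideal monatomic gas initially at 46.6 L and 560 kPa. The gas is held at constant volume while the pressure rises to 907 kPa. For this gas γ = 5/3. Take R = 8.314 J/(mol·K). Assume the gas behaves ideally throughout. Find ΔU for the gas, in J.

24300 J

T₁ = P₁V₁/(nR) = 560×46.6/(4.85×8.314) = 647 K.
Isochoric: V stays 46.6 L; P/T = const ⇒ T₂ = 1050 K, P₂ = 907 kPa.
For an ideal gas ΔU = nCvΔT with Cv = (3/2)R = 12.5 J/(mol·K).
ΔU = 4.85×12.5×(1050−647) = 24300 J.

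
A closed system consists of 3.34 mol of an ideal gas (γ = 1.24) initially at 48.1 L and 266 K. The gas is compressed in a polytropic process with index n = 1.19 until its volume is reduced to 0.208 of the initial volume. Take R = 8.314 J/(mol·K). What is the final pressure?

995 kPa

P₁ = nRT₁/V₁ = 3.34×8.314×266/48.1 = 154 kPa.
Polytropic n=1.19: T₂ = T₁(V₁/V₂)^(n−1) = 266×(4.81)^0.19 = 358 K; P₂ = P₁(V₁/V₂)^n = 995 kPa.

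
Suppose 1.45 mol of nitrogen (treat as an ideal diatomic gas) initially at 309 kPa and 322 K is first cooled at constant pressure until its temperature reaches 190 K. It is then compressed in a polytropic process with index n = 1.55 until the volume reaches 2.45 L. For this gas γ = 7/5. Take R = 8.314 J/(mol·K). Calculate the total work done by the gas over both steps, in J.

-5080 J

V₁ = nRT₁/P₁ = 1.45×8.314×322/309 = 12.6 L.
Step 1 — Isobaric: P stays 309 kPa; V/T = const ⇒ T₂ = 190 K, V₂ = 7.41 L.
W = PΔV = 309×(7.41−12.6) kPa·L = -1590 J.
ΔU = nCvΔT = 1.45×20.8×(190−322) = -3980 J.
Q = ΔU + W = nCpΔT = -5570 J.
State after step 1: P = 309 kPa, V = 7.41 L, T = 190 K.
Step 2 — Polytropic n=1.55: T₂ = T₁(V₁/V₂)^(n−1) = 190×(3.03)^0.55 = 349 K; P₂ = P₁(V₁/V₂)^n = 1720 kPa.
W = (P₁V₁−P₂V₂)/(n−1) = (309×7.41−1720×2.45)/0.55 = -3490 J.
ΔU = nCvΔT = 1.45×20.8×(349−190) = 4800 J.
Q = ΔU + W = 1310 J.
Net over both steps: W = -5080 J, Q = -4260 J, ΔU = 823 J.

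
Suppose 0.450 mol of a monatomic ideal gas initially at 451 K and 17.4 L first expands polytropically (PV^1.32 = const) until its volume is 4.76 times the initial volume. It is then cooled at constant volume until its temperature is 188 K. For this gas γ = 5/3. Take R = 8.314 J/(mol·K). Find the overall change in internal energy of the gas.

-1480 J

P₁ = nRT₁/V₁ = 0.450×8.314×451/17.4 = 97.0 kPa.
Step 1 — Polytropic n=1.32: T₂ = T₁(V₁/V₂)^(n−1) = 451×(0.210)^0.32 = 274 K; P₂ = P₁(V₁/V₂)^n = 12.4 kPa.
W = (P₁V₁−P₂V₂)/(n−1) = (97.0×17.4−12.4×82.8)/0.32 = 2070 J.
ΔU = nCvΔT = 0.450×12.5×(274−451) = -995 J.
Q = ΔU + W = 1080 J.
State after step 1: P = 12.4 kPa, V = 82.8 L, T = 274 K.
Step 2 — Isochoric: V stays 82.8 L; P/T = const ⇒ T₂ = 188 K, P₂ = 8.49 kPa.
W = 0 (no volume change).
ΔU = nCvΔT = 0.450×12.5×(188−274) = -481 J.
Q = ΔU = -481 J.
Net over both steps: W = 2070 J, Q = 596 J, ΔU = -1480 J.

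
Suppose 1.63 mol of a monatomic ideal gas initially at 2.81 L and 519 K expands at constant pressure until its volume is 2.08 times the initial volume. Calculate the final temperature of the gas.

P₁ = nRT₁/V₁ = 1.63×8.314×519/2.81 = 2500 kPa.
Isobaric: P stays 2500 kPa; V/T = const ⇒ T₂ = 1080 K, V₂ = 5.84 L.

1080 K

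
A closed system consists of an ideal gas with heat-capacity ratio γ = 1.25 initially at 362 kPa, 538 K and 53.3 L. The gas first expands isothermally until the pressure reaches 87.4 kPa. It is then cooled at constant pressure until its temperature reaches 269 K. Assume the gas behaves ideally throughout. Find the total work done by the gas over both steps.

17800 J

n = P₁V₁/(RT₁) = 362×53.3/(8.314×538) = 4.31 mol.
Step 1 — Isothermal: T stays 538 K; PV = const ⇒ V₂ = 221 L, P₂ = 87.4 kPa.
ΔU = 0 (ideal gas, T constant).
W = nRT ln(V₂/V₁) = 4.31×8.314×538×ln(4.14) = 27400 J.
Q = ΔU + W = 27400 J.
State after step 1: P = 87.4 kPa, V = 221 L, T = 538 K.
Step 2 — Isobaric: P stays 87.4 kPa; V/T = const ⇒ T₂ = 269 K, V₂ = 110 L.
W = PΔV = 87.4×(110−221) kPa·L = -9650 J.
ΔU = nCvΔT = 4.31×33.3×(269−538) = -38600 J.
Q = ΔU + W = nCpΔT = -48200 J.
Net over both steps: W = 17800 J, Q = -20800 J, ΔU = -38600 J.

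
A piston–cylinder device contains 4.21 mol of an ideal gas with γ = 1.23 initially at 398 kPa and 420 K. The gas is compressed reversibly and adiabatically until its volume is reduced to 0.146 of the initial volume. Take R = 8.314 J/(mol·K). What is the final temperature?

V₁ = nRT₁/P₁ = 4.21×8.314×420/398 = 36.9 L.
Adiabatic: TV^(γ−1) = const ⇒ T₂ = 420×(6.85)^0.230 = 654 K; PV^γ = const ⇒ P₂ = 4240 kPa.

654 K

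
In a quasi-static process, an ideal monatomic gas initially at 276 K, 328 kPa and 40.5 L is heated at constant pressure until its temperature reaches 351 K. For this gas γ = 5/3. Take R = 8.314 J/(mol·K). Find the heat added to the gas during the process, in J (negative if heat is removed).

9020 J

n = P₁V₁/(RT₁) = 328×40.5/(8.314×276) = 5.79 mol.
Isobaric: P stays 328 kPa; V/T = const ⇒ T₂ = 351 K, V₂ = 51.5 L.
W = PΔV = 328×(51.5−40.5) kPa·L = 3610 J.
ΔU = nCvΔT = 5.79×12.5×(351−276) = 5410 J.
Q = ΔU + W = nCpΔT = 9020 J.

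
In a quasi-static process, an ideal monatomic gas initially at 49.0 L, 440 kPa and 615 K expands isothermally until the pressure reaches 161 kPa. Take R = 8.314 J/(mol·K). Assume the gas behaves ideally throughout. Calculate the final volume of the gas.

134 L

Isothermal: T stays 615 K; PV = const ⇒ V₂ = 134 L, P₂ = 161 kPa.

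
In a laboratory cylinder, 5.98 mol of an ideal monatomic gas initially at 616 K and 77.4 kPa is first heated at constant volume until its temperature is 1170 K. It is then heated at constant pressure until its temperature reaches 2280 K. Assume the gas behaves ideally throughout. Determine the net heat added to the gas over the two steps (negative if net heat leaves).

V₁ = nRT₁/P₁ = 5.98×8.314×616/77.4 = 396 L.
Step 1 — Isochoric: V stays 396 L; P/T = const ⇒ T₂ = 1170 K, P₂ = 147 kPa.
W = 0 (no volume change).
ΔU = nCvΔT = 5.98×12.5×(1170−616) = 41300 J.
Q = ΔU = 41300 J.
State after step 1: P = 147 kPa, V = 396 L, T = 1170 K.
Step 2 — Isobaric: P stays 147 kPa; V/T = const ⇒ T₂ = 2280 K, V₂ = 771 L.
W = PΔV = 147×(771−396) kPa·L = 55200 J.
ΔU = nCvΔT = 5.98×12.5×(2280−1170) = 82800 J.
Q = ΔU + W = nCpΔT = 138000 J.
Net over both steps: W = 55200 J, Q = 179000 J, ΔU = 124000 J.

179000 J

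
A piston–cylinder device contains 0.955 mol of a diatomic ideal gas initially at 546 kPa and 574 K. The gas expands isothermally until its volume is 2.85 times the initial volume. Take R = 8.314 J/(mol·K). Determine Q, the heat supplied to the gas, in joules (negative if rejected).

4770 J

V₁ = nRT₁/P₁ = 0.955×8.314×574/546 = 8.35 L.
Isothermal: T stays 574 K; PV = const ⇒ V₂ = 23.8 L, P₂ = 192 kPa.
ΔU = 0 (ideal gas, T constant).
W = nRT ln(V₂/V₁) = 0.955×8.314×574×ln(2.85) = 4770 J.
Q = ΔU + W = 4770 J.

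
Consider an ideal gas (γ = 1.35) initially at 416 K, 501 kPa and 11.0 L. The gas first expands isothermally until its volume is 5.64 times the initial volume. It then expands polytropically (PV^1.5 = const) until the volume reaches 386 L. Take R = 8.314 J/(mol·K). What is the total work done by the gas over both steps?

16100 J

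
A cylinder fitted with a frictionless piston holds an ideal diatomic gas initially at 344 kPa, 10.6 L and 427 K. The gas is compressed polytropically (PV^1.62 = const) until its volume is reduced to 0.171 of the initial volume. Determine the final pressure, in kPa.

Polytropic n=1.62: T₂ = T₁(V₁/V₂)^(n−1) = 427×(5.85)^0.62 = 1280 K; P₂ = P₁(V₁/V₂)^n = 6010 kPa.

6010 kPa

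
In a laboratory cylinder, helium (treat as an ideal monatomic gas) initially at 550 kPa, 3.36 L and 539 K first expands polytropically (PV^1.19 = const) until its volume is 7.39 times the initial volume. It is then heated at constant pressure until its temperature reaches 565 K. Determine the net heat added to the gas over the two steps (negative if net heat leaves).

n = P₁V₁/(RT₁) = 550×3.36/(8.314×539) = 0.412 mol.
Step 1 — Polytropic n=1.19: T₂ = T₁(V₁/V₂)^(n−1) = 539×(0.135)^0.19 = 369 K; P₂ = P₁(V₁/V₂)^n = 50.9 kPa.
W = (P₁V₁−P₂V₂)/(n−1) = (550×3.36−50.9×24.8)/0.19 = 3080 J.
ΔU = nCvΔT = 0.412×12.5×(369−539) = -876 J.
Q = ΔU + W = 2200 J.
State after step 1: P = 50.9 kPa, V = 24.8 L, T = 369 K.
Step 2 — Isobaric: P stays 50.9 kPa; V/T = const ⇒ T₂ = 565 K, V₂ = 38.1 L.
W = PΔV = 50.9×(38.1−24.8) kPa·L = 673 J.
ΔU = nCvΔT = 0.412×12.5×(565−369) = 1010 J.
Q = ΔU + W = nCpΔT = 1680 J.
Net over both steps: W = 3750 J, Q = 3880 J, ΔU = 134 J.

3880 J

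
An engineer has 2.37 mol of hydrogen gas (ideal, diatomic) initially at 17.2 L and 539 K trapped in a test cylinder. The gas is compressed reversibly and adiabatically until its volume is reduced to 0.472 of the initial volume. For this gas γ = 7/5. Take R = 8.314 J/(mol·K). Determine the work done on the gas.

P₁ = nRT₁/V₁ = 2.37×8.314×539/17.2 = 617 kPa.
Adiabatic: TV^(γ−1) = const ⇒ T₂ = 539×(2.12)^0.400 = 728 K; PV^γ = const ⇒ P₂ = 1770 kPa.
ΔU = nCvΔT = 2.37×20.8×(728−539) = 9300 J.
Q = 0 for an adiabatic process, so W = −ΔU = -9300 J.
Work done on the gas = −W_by = 9300 J.

9300 J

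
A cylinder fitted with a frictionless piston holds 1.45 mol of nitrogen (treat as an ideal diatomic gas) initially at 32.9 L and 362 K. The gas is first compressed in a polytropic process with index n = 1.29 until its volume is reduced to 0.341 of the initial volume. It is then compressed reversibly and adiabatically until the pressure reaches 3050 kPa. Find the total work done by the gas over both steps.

-15200 J

P₁ = nRT₁/V₁ = 1.45×8.314×362/32.9 = 133 kPa.
Step 1 — Polytropic n=1.29: T₂ = T₁(V₁/V₂)^(n−1) = 362×(2.93)^0.29 = 495 K; P₂ = P₁(V₁/V₂)^n = 531 kPa.
W = (P₁V₁−P₂V₂)/(n−1) = (133×32.9−531×11.2)/0.29 = -5510 J.
ΔU = nCvΔT = 1.45×20.8×(495−362) = 3990 J.
Q = ΔU + W = -1520 J.
State after step 1: P = 531 kPa, V = 11.2 L, T = 495 K.
Step 2 — Adiabatic: T₂/T₁ = (P₂/P₁)^((γ−1)/γ) ⇒ T₂ = 495×(5.74)^0.286 = 815 K; V₂ = 3.22 L.
ΔU = nCvΔT = 1.45×20.8×(815−495) = 9650 J.
Q = 0 for an adiabatic process, so W = −ΔU = -9650 J.
Net over both steps: W = -15200 J, Q = -1520 J, ΔU = 13600 J.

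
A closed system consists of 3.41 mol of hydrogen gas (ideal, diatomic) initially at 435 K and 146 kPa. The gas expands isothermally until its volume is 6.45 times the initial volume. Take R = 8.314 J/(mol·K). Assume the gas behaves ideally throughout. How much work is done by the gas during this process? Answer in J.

23000 J

V₁ = nRT₁/P₁ = 3.41×8.314×435/146 = 84.5 L.
Isothermal: T stays 435 K; PV = const ⇒ V₂ = 545 L, P₂ = 22.6 kPa.
W = nRT ln(V₂/V₁) = 3.41×8.314×435×ln(6.45) = 23000 J.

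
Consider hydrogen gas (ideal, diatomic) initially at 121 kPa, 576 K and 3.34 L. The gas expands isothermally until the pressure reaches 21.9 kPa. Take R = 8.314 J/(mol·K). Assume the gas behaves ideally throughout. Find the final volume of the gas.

Isothermal: T stays 576 K; PV = const ⇒ V₂ = 18.5 L, P₂ = 21.9 kPa.

18.5 L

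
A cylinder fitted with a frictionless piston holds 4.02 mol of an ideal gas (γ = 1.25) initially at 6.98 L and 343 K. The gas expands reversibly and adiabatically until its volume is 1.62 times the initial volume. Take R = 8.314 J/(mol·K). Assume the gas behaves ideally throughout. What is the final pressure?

899 kPa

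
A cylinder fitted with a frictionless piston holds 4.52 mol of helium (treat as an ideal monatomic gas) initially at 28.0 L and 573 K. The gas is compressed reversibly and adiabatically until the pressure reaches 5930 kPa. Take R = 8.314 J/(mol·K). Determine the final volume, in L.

P₁ = nRT₁/V₁ = 4.52×8.314×573/28.0 = 769 kPa.
Adiabatic: T₂/T₁ = (P₂/P₁)^((γ−1)/γ) ⇒ T₂ = 573×(7.71)^0.400 = 1300 K; V₂ = 8.22 L.

8.22 L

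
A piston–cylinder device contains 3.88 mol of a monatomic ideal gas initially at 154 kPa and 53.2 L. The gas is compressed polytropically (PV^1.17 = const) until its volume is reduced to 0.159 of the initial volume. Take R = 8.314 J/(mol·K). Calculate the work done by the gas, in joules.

-17700 J

T₁ = P₁V₁/(nR) = 154×53.2/(3.88×8.314) = 254 K.
Polytropic n=1.17: T₂ = T₁(V₁/V₂)^(n−1) = 254×(6.29)^0.17 = 347 K; P₂ = P₁(V₁/V₂)^n = 1320 kPa.
W = (P₁V₁−P₂V₂)/(n−1) = (154×53.2−1320×8.46)/0.17 = -17700 J.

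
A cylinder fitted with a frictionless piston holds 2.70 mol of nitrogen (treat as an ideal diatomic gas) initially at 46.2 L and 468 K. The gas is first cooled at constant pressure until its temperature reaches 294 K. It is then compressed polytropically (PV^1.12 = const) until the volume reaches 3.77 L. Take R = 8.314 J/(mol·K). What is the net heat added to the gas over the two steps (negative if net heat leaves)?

P₁ = nRT₁/V₁ = 2.70×8.314×468/46.2 = 227 kPa.
Step 1 — Isobaric: P stays 227 kPa; V/T = const ⇒ T₂ = 294 K, V₂ = 29.0 L.
W = PΔV = 227×(29.0−46.2) kPa·L = -3910 J.
ΔU = nCvΔT = 2.70×20.8×(294−468) = -9760 J.
Q = ΔU + W = nCpΔT = -13700 J.
State after step 1: P = 227 kPa, V = 29.0 L, T = 294 K.
Step 2 — Polytropic n=1.12: T₂ = T₁(V₁/V₂)^(n−1) = 294×(7.70)^0.12 = 376 K; P₂ = P₁(V₁/V₂)^n = 2240 kPa.
W = (P₁V₁−P₂V₂)/(n−1) = (227×29.0−2240×3.77)/0.12 = -15300 J.
ΔU = nCvΔT = 2.70×20.8×(376−294) = 4580 J.
Q = ΔU + W = -10700 J.
Net over both steps: W = -19200 J, Q = -24400 J, ΔU = -5190 J.

-24400 J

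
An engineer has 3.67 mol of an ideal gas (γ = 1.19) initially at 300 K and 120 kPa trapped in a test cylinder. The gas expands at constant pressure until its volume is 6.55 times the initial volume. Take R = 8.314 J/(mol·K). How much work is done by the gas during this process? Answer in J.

50800 J

V₁ = nRT₁/P₁ = 3.67×8.314×300/120 = 76.3 L.
Isobaric: P stays 120 kPa; V/T = const ⇒ T₂ = 1960 K, V₂ = 500 L.
W = PΔV = 120×(500−76.3) kPa·L = 50800 J.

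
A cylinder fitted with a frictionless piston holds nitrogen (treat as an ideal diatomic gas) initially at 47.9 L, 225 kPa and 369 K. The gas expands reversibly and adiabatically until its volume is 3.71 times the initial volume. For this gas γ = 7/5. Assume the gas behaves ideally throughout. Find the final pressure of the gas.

Adiabatic: TV^(γ−1) = const ⇒ T₂ = 369×(0.270)^0.400 = 218 K; PV^γ = const ⇒ P₂ = 35.9 kPa.

35.9 kPa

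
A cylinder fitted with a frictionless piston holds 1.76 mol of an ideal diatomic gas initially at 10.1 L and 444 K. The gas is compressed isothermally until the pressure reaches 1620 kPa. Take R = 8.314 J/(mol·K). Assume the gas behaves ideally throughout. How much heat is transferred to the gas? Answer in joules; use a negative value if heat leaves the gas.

-6000 J

P₁ = nRT₁/V₁ = 1.76×8.314×444/10.1 = 643 kPa.
Isothermal: T stays 444 K; PV = const ⇒ V₂ = 4.01 L, P₂ = 1620 kPa.
ΔU = 0 (ideal gas, T constant).
W = nRT ln(V₂/V₁) = 1.76×8.314×444×ln(0.397) = -6000 J.
Q = ΔU + W = -6000 J.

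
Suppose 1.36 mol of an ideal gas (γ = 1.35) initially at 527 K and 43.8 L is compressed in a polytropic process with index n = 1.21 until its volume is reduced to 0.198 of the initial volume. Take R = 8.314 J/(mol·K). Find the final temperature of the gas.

740 K

P₁ = nRT₁/V₁ = 1.36×8.314×527/43.8 = 136 kPa.
Polytropic n=1.21: T₂ = T₁(V₁/V₂)^(n−1) = 527×(5.05)^0.21 = 740 K; P₂ = P₁(V₁/V₂)^n = 965 kPa.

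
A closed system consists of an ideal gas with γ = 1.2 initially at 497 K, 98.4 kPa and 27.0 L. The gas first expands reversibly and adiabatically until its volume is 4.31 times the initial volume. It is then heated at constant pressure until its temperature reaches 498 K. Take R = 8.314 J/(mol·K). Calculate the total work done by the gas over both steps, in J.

n = P₁V₁/(RT₁) = 98.4×27.0/(8.314×497) = 0.643 mol.
Step 1 — Adiabatic: TV^(γ−1) = const ⇒ T₂ = 497×(0.232)^0.200 = 371 K; PV^γ = const ⇒ P₂ = 17.0 kPa.
ΔU = nCvΔT = 0.643×41.6×(371−497) = -3370 J.
Q = 0 for an adiabatic process, so W = −ΔU = 3370 J.
State after step 1: P = 17.0 kPa, V = 116 L, T = 371 K.
Step 2 — Isobaric: P stays 17.0 kPa; V/T = const ⇒ T₂ = 498 K, V₂ = 156 L.
W = PΔV = 17.0×(156−116) kPa·L = 679 J.
ΔU = nCvΔT = 0.643×41.6×(498−371) = 3390 J.
Q = ΔU + W = nCpΔT = 4070 J.
Net over both steps: W = 4040 J, Q = 4070 J, ΔU = 26.7 J.

4040 J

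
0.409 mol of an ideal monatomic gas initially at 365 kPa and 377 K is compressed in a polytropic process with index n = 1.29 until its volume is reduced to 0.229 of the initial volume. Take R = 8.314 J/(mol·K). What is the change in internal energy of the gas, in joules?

1030 J

V₁ = nRT₁/P₁ = 0.409×8.314×377/365 = 3.51 L.
Polytropic n=1.29: T₂ = T₁(V₁/V₂)^(n−1) = 377×(4.37)^0.29 = 578 K; P₂ = P₁(V₁/V₂)^n = 2440 kPa.
For an ideal gas ΔU = nCvΔT with Cv = (3/2)R = 12.5 J/(mol·K).
ΔU = 0.409×12.5×(578−377) = 1030 J.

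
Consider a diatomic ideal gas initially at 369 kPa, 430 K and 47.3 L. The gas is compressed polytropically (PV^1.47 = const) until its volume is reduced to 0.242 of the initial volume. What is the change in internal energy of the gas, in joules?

n = P₁V₁/(RT₁) = 369×47.3/(8.314×430) = 4.88 mol.
Polytropic n=1.47: T₂ = T₁(V₁/V₂)^(n−1) = 430×(4.13)^0.47 = 838 K; P₂ = P₁(V₁/V₂)^n = 2970 kPa.
For an ideal gas ΔU = nCvΔT with Cv = (5/2)R = 20.8 J/(mol·K).
ΔU = 4.88×20.8×(838−430) = 41400 J.

41400 J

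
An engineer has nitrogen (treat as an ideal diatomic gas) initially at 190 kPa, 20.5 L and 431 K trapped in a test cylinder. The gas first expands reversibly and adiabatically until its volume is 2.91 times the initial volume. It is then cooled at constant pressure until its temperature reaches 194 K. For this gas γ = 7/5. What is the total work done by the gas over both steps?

2600 J

n = P₁V₁/(RT₁) = 190×20.5/(8.314×431) = 1.09 mol.
Step 1 — Adiabatic: TV^(γ−1) = const ⇒ T₂ = 431×(0.344)^0.400 = 281 K; PV^γ = const ⇒ P₂ = 42.6 kPa.
ΔU = nCvΔT = 1.09×20.8×(281−431) = -3390 J.
Q = 0 for an adiabatic process, so W = −ΔU = 3390 J.
State after step 1: P = 42.6 kPa, V = 59.7 L, T = 281 K.
Step 2 — Isobaric: P stays 42.6 kPa; V/T = const ⇒ T₂ = 194 K, V₂ = 41.2 L.
W = PΔV = 42.6×(41.2−59.7) kPa·L = -787 J.
ΔU = nCvΔT = 1.09×20.8×(194−281) = -1970 J.
Q = ΔU + W = nCpΔT = -2760 J.
Net over both steps: W = 2600 J, Q = -2760 J, ΔU = -5350 J.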